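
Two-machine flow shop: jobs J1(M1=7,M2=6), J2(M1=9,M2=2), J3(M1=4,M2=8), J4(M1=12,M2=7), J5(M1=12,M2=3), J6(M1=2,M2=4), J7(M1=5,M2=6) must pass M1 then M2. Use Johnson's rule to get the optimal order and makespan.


Johnson's rule:
Group 1 (M1≤M2, sort by M1): ['J6', 'J3', 'J7']
Group 2 (M1>M2, sort desc M2): ['J4', 'J1', 'J5', 'J2']
Sequence: J6 → J3 → J7 → J4 → J1 → J5 → J2
Makespan calculation:
  J6: M1 done=2, M2 done=6
  J3: M1 done=6, M2 done=14
  J7: M1 done=11, M2 done=20
  J4: M1 done=23, M2 done=30
  J1: M1 done=30, M2 done=36
  J5: M1 done=42, M2 done=45
  J2: M1 done=51, M2 done=53
= Sequence: J6 → J3 → J7 → J4 → J1 → J5 → J2, Makespan: 53


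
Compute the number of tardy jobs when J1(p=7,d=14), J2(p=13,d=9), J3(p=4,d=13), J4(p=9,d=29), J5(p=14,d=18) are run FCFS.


Completion vs due date:
  J1: C=7, d=14 → on time
  J2: C=20, d=9 → TARDY
  J3: C=24, d=13 → TARDY
  J4: C=33, d=29 → TARDY
  J5: C=47, d=18 → TARDY
Tardy jobs: J2, J3, J4, J5
Count = 4


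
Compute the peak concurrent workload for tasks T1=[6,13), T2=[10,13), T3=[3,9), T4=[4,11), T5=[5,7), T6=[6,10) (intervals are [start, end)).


Check each time point for overlaps:
  t=6: 5 tasks active (T1, T3, T4, T5, T6)
Max concurrent = 5


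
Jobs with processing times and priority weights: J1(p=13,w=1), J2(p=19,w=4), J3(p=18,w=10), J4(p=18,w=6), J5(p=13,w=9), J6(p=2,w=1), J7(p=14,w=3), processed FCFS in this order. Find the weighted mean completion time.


Completion times:
  J1: C=13, w×C=1×13=13
  J2: C=32, w×C=4×32=128
  J3: C=50, w×C=10×50=500
  J4: C=68, w×C=6×68=408
  J5: C=81, w×C=9×81=729
  J6: C=83, w×C=1×83=83
  J7: C=97, w×C=3×97=291
Sum w×C = 2152
Sum w = 34
Weighted avg = 2152/34
= 63.29


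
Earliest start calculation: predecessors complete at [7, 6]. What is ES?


ES = max of all predecessor completion times
Predecessors: [7, 6]
ES = max(7, 6)
= 7


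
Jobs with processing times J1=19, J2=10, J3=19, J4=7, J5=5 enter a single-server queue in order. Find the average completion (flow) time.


Completion times:
  J1: completes at 19
  J2: completes at 29
  J3: completes at 48
  J4: completes at 55
  J5: completes at 60
Sum = 211
Average = 211/5
= 42.20


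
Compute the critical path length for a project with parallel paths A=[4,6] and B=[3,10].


Path A: 4 + 6 = 10
Path B: 3 + 10 = 13
Critical path = longest = max(10, 13)
= 13 (Path B)


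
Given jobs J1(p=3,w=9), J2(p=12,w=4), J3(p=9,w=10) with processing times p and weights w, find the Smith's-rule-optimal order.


WSPT (Smith's rule): sort by p/w ascending
  J1: p/w = 3/9 = 0.333
  J3: p/w = 9/10 = 0.900
  J2: p/w = 12/4 = 3.000
Order: J1 → J3 → J2


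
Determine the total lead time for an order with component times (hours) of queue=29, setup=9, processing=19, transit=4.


Lead time = queue + setup + processing + transit
= 29 + 9 + 19 + 4
= 61 hours


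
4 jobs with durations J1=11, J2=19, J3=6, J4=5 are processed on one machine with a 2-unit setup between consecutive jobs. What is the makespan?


Makespan = Σ processing + (n-1) × setup
= (11 + 19 + 6 + 5) + (4-1)×2
= 41 + 6
= 47 time units


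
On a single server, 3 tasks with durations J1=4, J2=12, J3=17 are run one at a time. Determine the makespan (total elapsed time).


Sequential makespan: sum all processing times
= 4 + 12 + 17
= 33 time units


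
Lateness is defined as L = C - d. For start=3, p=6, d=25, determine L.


Completion = 3 + 6 = 9
Lateness = C - d = 9 - 25
= -16


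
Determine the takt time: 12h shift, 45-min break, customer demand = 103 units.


Available = 12×60 - 45 = 675 min
Takt time = 675 / 103
= 6.55 min/unit


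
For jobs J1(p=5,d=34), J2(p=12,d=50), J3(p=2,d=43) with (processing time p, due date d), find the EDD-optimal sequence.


EDD: sort by earliest due date
  J1: d=34, p=5
  J3: d=43, p=2
  J2: d=50, p=12
Order: J1 → J3 → J2


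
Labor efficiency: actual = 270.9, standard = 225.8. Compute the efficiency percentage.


Efficiency = (actual / standard) × 100
= (270.9 / 225.8) × 100
= 120.0%


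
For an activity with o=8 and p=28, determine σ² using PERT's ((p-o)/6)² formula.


σ² = ((p - o) / 6)² = (p - o)² / 36
= (28 - 8)² / 36
= 20² / 36
= 400 / 36
= 11.1111


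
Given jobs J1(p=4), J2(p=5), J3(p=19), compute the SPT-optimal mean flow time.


SPT order: J1 → J2 → J3
Completion times:
  J1: C=4
  J2: C=9
  J3: C=28
Sum = 41, n = 3
Mean flow = 41/3
= 13.67


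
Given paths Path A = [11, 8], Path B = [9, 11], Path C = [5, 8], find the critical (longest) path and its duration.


Path A: 11 + 8 = 19
Path B: 9 + 11 = 20
Path C: 5 + 8 = 13
Critical path = longest = max(19, 20, 13)
= 20 (Path B)


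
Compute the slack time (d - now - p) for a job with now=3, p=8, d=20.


Slack = due - current_time - processing
= 20 - 3 - 8
= 9


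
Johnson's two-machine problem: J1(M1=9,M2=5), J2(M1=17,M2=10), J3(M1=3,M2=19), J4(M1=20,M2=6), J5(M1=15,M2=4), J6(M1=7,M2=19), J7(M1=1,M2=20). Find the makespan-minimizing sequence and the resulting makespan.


Johnson's rule:
Group 1 (M1≤M2, sort by M1): ['J7', 'J3', 'J6']
Group 2 (M1>M2, sort desc M2): ['J2', 'J4', 'J1', 'J5']
Sequence: J7 → J3 → J6 → J2 → J4 → J1 → J5
Makespan calculation:
  J7: M1 done=1, M2 done=21
  J3: M1 done=4, M2 done=40
  J6: M1 done=11, M2 done=59
  J2: M1 done=28, M2 done=69
  J4: M1 done=48, M2 done=75
  J1: M1 done=57, M2 done=80
  J5: M1 done=72, M2 done=84
= Sequence: J7 → J3 → J6 → J2 → J4 → J1 → J5, Makespan: 84


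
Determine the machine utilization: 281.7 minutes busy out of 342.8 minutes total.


Utilization = busy / total × 100
= 281.7 / 342.8 × 100
= 82.2%


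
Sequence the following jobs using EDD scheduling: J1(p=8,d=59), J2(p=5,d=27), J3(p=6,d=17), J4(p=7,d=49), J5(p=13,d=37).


EDD: sort by earliest due date
  J3: d=17, p=6
  J2: d=27, p=5
  J5: d=37, p=13
  J4: d=49, p=7
  J1: d=59, p=8
Order: J3 → J2 → J5 → J4 → J1


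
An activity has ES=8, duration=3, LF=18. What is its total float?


EF = ES + duration = 8 + 3 = 11
LS = LF - duration = 18 - 3 = 15
Total Float = LF - EF = 18 - 11
(or LS - ES = 15 - 8)
= 7


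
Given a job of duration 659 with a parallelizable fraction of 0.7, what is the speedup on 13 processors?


Amdahl's law: T_p = T × ((1-p) + p/N)
= 659 × ((1-0.7) + 0.7/13)
= 659 × (0.30 + 0.0538)
= 659 × 0.3538
= 233.18
Speedup = 659/233.18
= 2.83×


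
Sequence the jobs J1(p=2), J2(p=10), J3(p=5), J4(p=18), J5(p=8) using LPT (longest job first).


LPT: sort by longest processing time first
  J4: p=18
  J2: p=10
  J5: p=8
  J3: p=5
  J1: p=2
Order: J4 → J2 → J5 → J3 → J1


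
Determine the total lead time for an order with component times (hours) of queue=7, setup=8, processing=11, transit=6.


Lead time = queue + setup + processing + transit
= 7 + 8 + 11 + 6
= 32 hours


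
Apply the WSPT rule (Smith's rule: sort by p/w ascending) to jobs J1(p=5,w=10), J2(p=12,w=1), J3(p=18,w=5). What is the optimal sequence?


WSPT (Smith's rule): sort by p/w ascending
  J1: p/w = 5/10 = 0.500
  J3: p/w = 18/5 = 3.600
  J2: p/w = 12/1 = 12.000
Order: J1 → J3 → J2


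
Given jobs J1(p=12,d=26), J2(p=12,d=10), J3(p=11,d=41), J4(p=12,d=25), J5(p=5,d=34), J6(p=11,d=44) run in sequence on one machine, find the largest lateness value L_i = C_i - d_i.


Lateness per job (L = C - d):
  J1: C=12, d=26, L=-14
  J2: C=24, d=10, L=14
  J3: C=35, d=41, L=-6
  J4: C=47, d=25, L=22
  J5: C=52, d=34, L=18
  J6: C=63, d=44, L=19
Lmax = max(-14, 14, -6, 22, 18, 19)
= 22


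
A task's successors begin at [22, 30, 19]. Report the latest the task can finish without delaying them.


LF = min of all successor start times
Successors start at: [22, 30, 19]
LF = min(22, 30, 19)
= 19


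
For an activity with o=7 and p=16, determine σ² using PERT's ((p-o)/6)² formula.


σ² = ((p - o) / 6)² = (p - o)² / 36
= (16 - 7)² / 36
= 9² / 36
= 81 / 36
= 2.2500


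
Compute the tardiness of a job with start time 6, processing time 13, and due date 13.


Completion = start + processing = 6 + 13 = 19
Tardiness = max(0, C - d) = max(0, 19 - 13)
= max(0, 6)
= 6


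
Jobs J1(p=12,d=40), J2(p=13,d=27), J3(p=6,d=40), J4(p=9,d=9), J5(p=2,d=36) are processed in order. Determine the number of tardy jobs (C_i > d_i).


Completion vs due date:
  J1: C=12, d=40 → on time
  J2: C=25, d=27 → on time
  J3: C=31, d=40 → on time
  J4: C=40, d=9 → TARDY
  J5: C=42, d=36 → TARDY
Tardy jobs: J4, J5
Count = 2


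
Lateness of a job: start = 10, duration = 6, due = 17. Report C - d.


Completion = 10 + 6 = 16
Lateness = C - d = 16 - 17
= -1


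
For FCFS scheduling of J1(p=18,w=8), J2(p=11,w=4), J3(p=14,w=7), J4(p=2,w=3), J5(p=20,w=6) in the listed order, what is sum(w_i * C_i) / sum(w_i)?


Completion times:
  J1: C=18, w×C=8×18=144
  J2: C=29, w×C=4×29=116
  J3: C=43, w×C=7×43=301
  J4: C=45, w×C=3×45=135
  J5: C=65, w×C=6×65=390
Sum w×C = 1086
Sum w = 28
Weighted avg = 1086/28
= 38.79


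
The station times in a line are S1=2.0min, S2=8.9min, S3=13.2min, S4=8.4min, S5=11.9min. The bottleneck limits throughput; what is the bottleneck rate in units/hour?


Bottleneck = longest station time
Station times: [2.0, 8.9, 13.2, 8.4, 11.9]
Max = 13.2 min
Rate = 60 / 13.2
= 4.55 units/hour (bottleneck: 13.2min)


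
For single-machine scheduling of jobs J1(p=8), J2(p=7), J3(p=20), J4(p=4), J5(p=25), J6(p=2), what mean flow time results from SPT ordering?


SPT order: J6 → J4 → J2 → J1 → J3 → J5
Completion times:
  J6: C=2
  J4: C=6
  J2: C=13
  J1: C=21
  J3: C=41
  J5: C=66
Sum = 149, n = 6
Mean flow = 149/6
= 24.83


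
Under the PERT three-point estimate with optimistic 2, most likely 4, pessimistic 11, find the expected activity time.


te = (o + 4m + p) / 6
= (2 + 4×4 + 11) / 6
= (2 + 16 + 11) / 6
= 29 / 6
= 4.83


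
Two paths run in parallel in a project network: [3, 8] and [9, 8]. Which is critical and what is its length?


Path A: 3 + 8 = 11
Path B: 9 + 8 = 17
Critical path = longest = max(11, 17)
= 17 (Path B)


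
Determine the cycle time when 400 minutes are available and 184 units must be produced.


Cycle time = available time / demand
= 400 / 184
= 2.17 min/unit


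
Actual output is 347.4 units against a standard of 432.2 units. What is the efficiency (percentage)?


Efficiency = (actual / standard) × 100
= (347.4 / 432.2) × 100
= 80.4%


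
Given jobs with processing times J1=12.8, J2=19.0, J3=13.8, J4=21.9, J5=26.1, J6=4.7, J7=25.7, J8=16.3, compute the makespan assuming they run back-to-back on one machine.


Sequential makespan: sum all processing times
= 12.8 + 19.0 + 13.8 + 21.9 + 26.1 + 4.7 + 25.7 + 16.3
= 140.3 time units


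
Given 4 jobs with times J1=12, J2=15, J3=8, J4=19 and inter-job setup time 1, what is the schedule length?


Makespan = Σ processing + (n-1) × setup
= (12 + 15 + 8 + 19) + (4-1)×1
= 54 + 3
= 57 time units


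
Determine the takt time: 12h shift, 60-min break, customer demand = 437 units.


Available = 12×60 - 60 = 660 min
Takt time = 660 / 437
= 1.51 min/unit


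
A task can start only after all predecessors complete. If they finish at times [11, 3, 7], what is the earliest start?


ES = max of all predecessor completion times
Predecessors: [11, 3, 7]
ES = max(11, 3, 7)
= 11


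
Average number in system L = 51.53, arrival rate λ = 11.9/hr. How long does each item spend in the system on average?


Little's law: L = λW → W = L / λ
= 51.53 / 11.9
= 4.33 hours


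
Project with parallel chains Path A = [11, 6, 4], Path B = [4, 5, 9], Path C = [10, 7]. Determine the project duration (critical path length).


Path A: 11 + 6 + 4 = 21
Path B: 4 + 5 + 9 = 18
Path C: 10 + 7 = 17
Critical path = longest = max(21, 18, 17)
= 21 (Path A)


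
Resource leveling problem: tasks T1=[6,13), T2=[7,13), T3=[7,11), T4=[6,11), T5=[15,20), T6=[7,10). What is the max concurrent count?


Check each time point for overlaps:
  t=7: 5 tasks active (T1, T2, T3, T4, T6)
Max concurrent = 5


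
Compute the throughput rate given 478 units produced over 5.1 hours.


Throughput = units / time
= 478 / 5.1
= 93.7 units/hour


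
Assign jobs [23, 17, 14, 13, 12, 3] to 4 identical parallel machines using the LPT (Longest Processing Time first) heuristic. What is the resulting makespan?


Jobs (LPT sorted): [23, 17, 14, 13, 12, 3]
Machines: 4
  J=23 → Machine 1 (load: 0+23=23)
  J=17 → Machine 2 (load: 0+17=17)
  J=14 → Machine 3 (load: 0+14=14)
  J=13 → Machine 4 (load: 0+13=13)
  J=12 → Machine 4 (load: 13+12=25)
  J=3 → Machine 3 (load: 14+3=17)
Machine loads: [23, 17, 17, 25]
Makespan = max = 25 time units


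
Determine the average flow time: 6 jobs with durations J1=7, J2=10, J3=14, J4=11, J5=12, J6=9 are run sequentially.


Completion times:
  J1: completes at 7
  J2: completes at 17
  J3: completes at 31
  J4: completes at 42
  J5: completes at 54
  J6: completes at 63
Sum = 214
Average = 214/6
= 35.67


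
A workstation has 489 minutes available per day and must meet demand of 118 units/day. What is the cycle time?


Cycle time = available time / demand
= 489 / 118
= 4.14 min/unit


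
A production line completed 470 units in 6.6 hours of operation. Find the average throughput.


Throughput = units / time
= 470 / 6.6
= 71.2 units/hour


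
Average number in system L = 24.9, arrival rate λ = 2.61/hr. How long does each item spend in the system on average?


Little's law: L = λW → W = L / λ
= 24.9 / 2.61
= 9.54 hours


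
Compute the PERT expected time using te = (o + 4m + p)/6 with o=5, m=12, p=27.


te = (o + 4m + p) / 6
= (5 + 4×12 + 27) / 6
= (5 + 48 + 27) / 6
= 80 / 6
= 13.33


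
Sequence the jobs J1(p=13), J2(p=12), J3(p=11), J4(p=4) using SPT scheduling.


SPT: sort by shortest processing time
  J4: p=4
  J3: p=11
  J2: p=12
  J1: p=13
Order: J4 → J3 → J2 → J1


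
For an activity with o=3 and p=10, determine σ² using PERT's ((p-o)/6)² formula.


σ² = ((p - o) / 6)² = (p - o)² / 36
= (10 - 3)² / 36
= 7² / 36
= 49 / 36
= 1.3611


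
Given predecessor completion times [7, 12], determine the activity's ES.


ES = max of all predecessor completion times
Predecessors: [7, 12]
ES = max(7, 12)
= 12


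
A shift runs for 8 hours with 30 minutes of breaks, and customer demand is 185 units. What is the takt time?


Available = 8×60 - 30 = 450 min
Takt time = 450 / 185
= 2.43 min/unit


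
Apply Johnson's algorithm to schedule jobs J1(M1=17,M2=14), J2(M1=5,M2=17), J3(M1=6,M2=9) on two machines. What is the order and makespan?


Johnson's rule:
Group 1 (M1≤M2, sort by M1): ['J2', 'J3']
Group 2 (M1>M2, sort desc M2): ['J1']
Sequence: J2 → J3 → J1
Makespan calculation:
  J2: M1 done=5, M2 done=22
  J3: M1 done=11, M2 done=31
  J1: M1 done=28, M2 done=45
= Sequence: J2 → J3 → J1, Makespan: 45


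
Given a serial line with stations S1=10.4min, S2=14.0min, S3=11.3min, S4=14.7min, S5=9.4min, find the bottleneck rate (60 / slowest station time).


Bottleneck = longest station time
Station times: [10.4, 14.0, 11.3, 14.7, 9.4]
Max = 14.7 min
Rate = 60 / 14.7
= 4.08 units/hour (bottleneck: 14.7min)


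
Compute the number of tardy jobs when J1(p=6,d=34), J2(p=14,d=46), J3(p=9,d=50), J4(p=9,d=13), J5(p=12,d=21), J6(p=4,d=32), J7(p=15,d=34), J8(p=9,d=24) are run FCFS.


Completion vs due date:
  J1: C=6, d=34 → on time
  J2: C=20, d=46 → on time
  J3: C=29, d=50 → on time
  J4: C=38, d=13 → TARDY
  J5: C=50, d=21 → TARDY
  J6: C=54, d=32 → TARDY
  J7: C=69, d=34 → TARDY
  J8: C=78, d=24 → TARDY
Tardy jobs: J4, J5, J6, J7, J8
Count = 5


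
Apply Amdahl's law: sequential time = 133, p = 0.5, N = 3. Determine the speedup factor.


Amdahl's law: T_p = T × ((1-p) + p/N)
= 133 × ((1-0.5) + 0.5/3)
= 133 × (0.50 + 0.1667)
= 133 × 0.6667
= 88.67
Speedup = 133/88.67
= 1.50×


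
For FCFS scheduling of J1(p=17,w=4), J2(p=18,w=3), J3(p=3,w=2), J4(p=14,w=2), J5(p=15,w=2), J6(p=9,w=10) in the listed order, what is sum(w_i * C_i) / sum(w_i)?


Completion times:
  J1: C=17, w×C=4×17=68
  J2: C=35, w×C=3×35=105
  J3: C=38, w×C=2×38=76
  J4: C=52, w×C=2×52=104
  J5: C=67, w×C=2×67=134
  J6: C=76, w×C=10×76=760
Sum w×C = 1247
Sum w = 23
Weighted avg = 1247/23
= 54.22


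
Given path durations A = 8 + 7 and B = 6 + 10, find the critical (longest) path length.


Path A: 8 + 7 = 15
Path B: 6 + 10 = 16
Critical path = longest = max(15, 16)
= 16 (Path B)


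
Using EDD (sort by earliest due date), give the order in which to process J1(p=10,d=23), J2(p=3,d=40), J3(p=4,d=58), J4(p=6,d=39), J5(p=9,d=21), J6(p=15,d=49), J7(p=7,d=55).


EDD: sort by earliest due date
  J5: d=21, p=9
  J1: d=23, p=10
  J4: d=39, p=6
  J2: d=40, p=3
  J6: d=49, p=15
  J7: d=55, p=7
  J3: d=58, p=4
Order: J5 → J1 → J4 → J2 → J6 → J7 → J3


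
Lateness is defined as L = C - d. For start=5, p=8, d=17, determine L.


Completion = 5 + 8 = 13
Lateness = C - d = 13 - 17
= -4


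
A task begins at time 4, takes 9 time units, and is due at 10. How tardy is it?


Completion = start + processing = 4 + 9 = 13
Tardiness = max(0, C - d) = max(0, 13 - 10)
= max(0, 3)
= 3


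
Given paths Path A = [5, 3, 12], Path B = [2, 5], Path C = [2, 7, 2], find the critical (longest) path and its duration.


Path A: 5 + 3 + 12 = 20
Path B: 2 + 5 = 7
Path C: 2 + 7 + 2 = 11
Critical path = longest = max(20, 7, 11)
= 20 (Path A)


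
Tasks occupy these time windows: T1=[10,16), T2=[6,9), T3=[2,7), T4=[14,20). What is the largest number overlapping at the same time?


Check each time point for overlaps:
  t=6: 2 tasks active (T2, T3)
Max concurrent = 2


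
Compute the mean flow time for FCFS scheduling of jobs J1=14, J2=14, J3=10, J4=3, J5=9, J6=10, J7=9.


Completion times:
  J1: completes at 14
  J2: completes at 28
  J3: completes at 38
  J4: completes at 41
  J5: completes at 50
  J6: completes at 60
  J7: completes at 69
Sum = 300
Average = 300/7
= 42.86


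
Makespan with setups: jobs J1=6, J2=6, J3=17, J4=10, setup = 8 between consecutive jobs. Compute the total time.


Makespan = Σ processing + (n-1) × setup
= (6 + 6 + 17 + 10) + (4-1)×8
= 39 + 24
= 63 time units


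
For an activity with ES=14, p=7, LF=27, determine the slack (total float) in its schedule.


EF = ES + duration = 14 + 7 = 21
LS = LF - duration = 27 - 7 = 20
Total Float = LF - EF = 27 - 21
(or LS - ES = 20 - 14)
= 6


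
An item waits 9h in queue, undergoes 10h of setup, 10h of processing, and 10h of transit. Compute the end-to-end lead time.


Lead time = queue + setup + processing + transit
= 9 + 10 + 10 + 10
= 39 hours


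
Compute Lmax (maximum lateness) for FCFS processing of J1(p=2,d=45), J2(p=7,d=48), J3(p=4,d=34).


Lateness per job (L = C - d):
  J1: C=2, d=45, L=-43
  J2: C=9, d=48, L=-39
  J3: C=13, d=34, L=-21
Lmax = max(-43, -39, -21)
= -21


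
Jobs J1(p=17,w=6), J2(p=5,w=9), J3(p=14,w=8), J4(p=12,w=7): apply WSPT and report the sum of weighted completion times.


WSPT order (by p/w): J2 → J4 → J3 → J1
  J2: C=5, w·C=9×5=45
  J4: C=17, w·C=7×17=119
  J3: C=31, w·C=8×31=248
  J1: C=48, w·C=6×48=288
Σ w·C = 700
= 700


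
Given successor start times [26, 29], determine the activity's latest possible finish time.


LF = min of all successor start times
Successors start at: [26, 29]
LF = min(26, 29)
= 26


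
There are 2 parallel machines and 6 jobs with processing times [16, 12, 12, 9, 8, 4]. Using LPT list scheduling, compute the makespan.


Jobs (LPT sorted): [16, 12, 12, 9, 8, 4]
Machines: 2
  J=16 → Machine 1 (load: 0+16=16)
  J=12 → Machine 2 (load: 0+12=12)
  J=12 → Machine 2 (load: 12+12=24)
  J=9 → Machine 1 (load: 16+9=25)
  J=8 → Machine 2 (load: 24+8=32)
  J=4 → Machine 1 (load: 25+4=29)
Machine loads: [29, 32]
Makespan = max = 32 time units


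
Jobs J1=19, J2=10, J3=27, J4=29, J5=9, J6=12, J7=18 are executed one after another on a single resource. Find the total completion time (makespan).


Sequential makespan: sum all processing times
= 19 + 10 + 27 + 29 + 9 + 12 + 18
= 124 time units


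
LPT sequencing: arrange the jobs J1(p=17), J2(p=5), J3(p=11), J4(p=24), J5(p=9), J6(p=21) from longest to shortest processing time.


LPT: sort by longest processing time first
  J4: p=24
  J6: p=21
  J1: p=17
  J3: p=11
  J5: p=9
  J2: p=5
Order: J4 → J6 → J1 → J3 → J5 → J2


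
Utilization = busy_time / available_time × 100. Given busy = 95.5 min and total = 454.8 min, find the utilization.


Utilization = busy / total × 100
= 95.5 / 454.8 × 100
= 21.0%


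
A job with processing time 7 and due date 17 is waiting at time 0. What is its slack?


Slack = due - current_time - processing
= 17 - 0 - 7
= 10


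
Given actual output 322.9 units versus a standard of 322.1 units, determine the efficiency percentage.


Efficiency = (actual / standard) × 100
= (322.9 / 322.1) × 100
= 100.2%


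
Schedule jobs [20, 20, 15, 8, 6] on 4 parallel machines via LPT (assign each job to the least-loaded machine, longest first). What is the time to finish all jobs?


Jobs (LPT sorted): [20, 20, 15, 8, 6]
Machines: 4
  J=20 → Machine 1 (load: 0+20=20)
  J=20 → Machine 2 (load: 0+20=20)
  J=15 → Machine 3 (load: 0+15=15)
  J=8 → Machine 4 (load: 0+8=8)
  J=6 → Machine 4 (load: 8+6=14)
Machine loads: [20, 20, 15, 14]
Makespan = max = 20 time units


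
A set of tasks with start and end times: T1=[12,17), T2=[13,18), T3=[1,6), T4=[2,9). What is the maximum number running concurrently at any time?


Check each time point for overlaps:
  t=2: 2 tasks active (T3, T4)
Max concurrent = 2


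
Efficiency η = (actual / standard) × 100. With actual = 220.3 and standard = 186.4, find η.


Efficiency = (actual / standard) × 100
= (220.3 / 186.4) × 100
= 118.2%


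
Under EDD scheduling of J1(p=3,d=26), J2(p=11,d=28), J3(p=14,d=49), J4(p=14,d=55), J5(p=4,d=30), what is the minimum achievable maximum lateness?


EDD order: J1 → J2 → J5 → J3 → J4
Completion and lateness:
  J1: C=3, d=26, L=3-26=-23
  J2: C=14, d=28, L=14-28=-14
  J5: C=18, d=30, L=18-30=-12
  J3: C=32, d=49, L=32-49=-17
  J4: C=46, d=55, L=46-55=-9
Lmax = max(-23, -14, -12, -17, -9)
= -9


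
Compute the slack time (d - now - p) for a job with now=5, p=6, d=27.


Slack = due - current_time - processing
= 27 - 5 - 6
= 16


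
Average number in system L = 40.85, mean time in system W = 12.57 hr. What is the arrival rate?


Little's law: L = λW → λ = L / W
= 40.85 / 12.57
= 3.25 per hour


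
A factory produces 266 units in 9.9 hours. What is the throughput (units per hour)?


Throughput = units / time
= 266 / 9.9
= 26.9 units/hour


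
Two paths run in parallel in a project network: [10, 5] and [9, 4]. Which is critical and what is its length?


Path A: 10 + 5 = 15
Path B: 9 + 4 = 13
Critical path = longest = max(15, 13)
= 15 (Path A)


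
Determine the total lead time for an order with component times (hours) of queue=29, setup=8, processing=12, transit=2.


Lead time = queue + setup + processing + transit
= 29 + 8 + 12 + 2
= 51 hours


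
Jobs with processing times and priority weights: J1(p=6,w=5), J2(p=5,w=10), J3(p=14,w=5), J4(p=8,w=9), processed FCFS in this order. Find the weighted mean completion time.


Completion times:
  J1: C=6, w×C=5×6=30
  J2: C=11, w×C=10×11=110
  J3: C=25, w×C=5×25=125
  J4: C=33, w×C=9×33=297
Sum w×C = 562
Sum w = 29
Weighted avg = 562/29
= 19.38


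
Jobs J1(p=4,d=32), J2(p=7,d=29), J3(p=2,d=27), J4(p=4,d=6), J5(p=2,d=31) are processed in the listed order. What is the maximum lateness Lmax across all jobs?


Lateness per job (L = C - d):
  J1: C=4, d=32, L=-28
  J2: C=11, d=29, L=-18
  J3: C=13, d=27, L=-14
  J4: C=17, d=6, L=11
  J5: C=19, d=31, L=-12
Lmax = max(-28, -18, -14, 11, -12)
= 11


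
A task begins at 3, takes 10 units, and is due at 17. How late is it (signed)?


Completion = 3 + 10 = 13
Lateness = C - d = 13 - 17
= -4


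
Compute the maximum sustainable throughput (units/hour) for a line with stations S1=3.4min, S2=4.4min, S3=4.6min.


Bottleneck = longest station time
Station times: [3.4, 4.4, 4.6]
Max = 4.6 min
Rate = 60 / 4.6
= 13.04 units/hour (bottleneck: 4.6min)


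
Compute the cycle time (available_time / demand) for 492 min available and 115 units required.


Cycle time = available time / demand
= 492 / 115
= 4.28 min/unit


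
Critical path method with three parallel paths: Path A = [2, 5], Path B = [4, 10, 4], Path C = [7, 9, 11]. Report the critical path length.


Path A: 2 + 5 = 7
Path B: 4 + 10 + 4 = 18
Path C: 7 + 9 + 11 = 27
Critical path = longest = max(7, 18, 27)
= 27 (Path C)


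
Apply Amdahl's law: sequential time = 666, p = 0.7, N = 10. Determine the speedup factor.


Amdahl's law: T_p = T × ((1-p) + p/N)
= 666 × ((1-0.7) + 0.7/10)
= 666 × (0.30 + 0.0700)
= 666 × 0.3700
= 246.42
Speedup = 666/246.42
= 2.70×


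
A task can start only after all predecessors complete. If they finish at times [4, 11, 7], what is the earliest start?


ES = max of all predecessor completion times
Predecessors: [4, 11, 7]
ES = max(4, 11, 7)
= 11


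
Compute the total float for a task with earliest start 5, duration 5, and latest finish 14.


EF = ES + duration = 5 + 5 = 10
LS = LF - duration = 14 - 5 = 9
Total Float = LF - EF = 14 - 10
(or LS - ES = 9 - 5)
= 4


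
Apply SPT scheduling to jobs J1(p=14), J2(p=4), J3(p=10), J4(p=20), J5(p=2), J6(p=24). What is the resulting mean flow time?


SPT order: J5 → J2 → J3 → J1 → J4 → J6
Completion times:
  J5: C=2
  J2: C=6
  J3: C=16
  J1: C=30
  J4: C=50
  J6: C=74
Sum = 178, n = 6
Mean flow = 178/6
= 29.67


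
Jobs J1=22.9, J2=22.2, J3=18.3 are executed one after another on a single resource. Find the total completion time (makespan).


Sequential makespan: sum all processing times
= 22.9 + 22.2 + 18.3
= 63.4 time units


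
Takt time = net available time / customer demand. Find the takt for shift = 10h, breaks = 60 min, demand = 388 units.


Available = 10×60 - 60 = 540 min
Takt time = 540 / 388
= 1.39 min/unit


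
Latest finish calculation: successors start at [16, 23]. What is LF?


LF = min of all successor start times
Successors start at: [16, 23]
LF = min(16, 23)
= 16


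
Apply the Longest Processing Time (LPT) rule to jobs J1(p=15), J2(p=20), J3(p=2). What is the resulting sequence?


LPT: sort by longest processing time first
  J2: p=20
  J1: p=15
  J3: p=2
Order: J2 → J1 → J3


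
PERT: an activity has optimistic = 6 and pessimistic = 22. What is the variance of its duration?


σ² = ((p - o) / 6)² = (p - o)² / 36
= (22 - 6)² / 36
= 16² / 36
= 256 / 36
= 7.1111


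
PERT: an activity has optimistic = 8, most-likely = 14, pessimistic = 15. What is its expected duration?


te = (o + 4m + p) / 6
= (8 + 4×14 + 15) / 6
= (8 + 56 + 15) / 6
= 79 / 6
= 13.17


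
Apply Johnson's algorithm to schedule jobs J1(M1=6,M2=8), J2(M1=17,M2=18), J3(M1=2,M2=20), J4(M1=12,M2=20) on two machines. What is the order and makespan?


Johnson's rule:
Group 1 (M1≤M2, sort by M1): ['J3', 'J1', 'J4', 'J2']
Group 2 (M1>M2, sort desc M2): []
Sequence: J3 → J1 → J4 → J2
Makespan calculation:
  J3: M1 done=2, M2 done=22
  J1: M1 done=8, M2 done=30
  J4: M1 done=20, M2 done=50
  J2: M1 done=37, M2 done=68
= Sequence: J3 → J1 → J4 → J2, Makespan: 68


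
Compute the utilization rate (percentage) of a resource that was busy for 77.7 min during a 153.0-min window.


Utilization = busy / total × 100
= 77.7 / 153.0 × 100
= 50.8%


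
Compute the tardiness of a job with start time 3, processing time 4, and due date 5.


Completion = start + processing = 3 + 4 = 7
Tardiness = max(0, C - d) = max(0, 7 - 5)
= max(0, 2)
= 2


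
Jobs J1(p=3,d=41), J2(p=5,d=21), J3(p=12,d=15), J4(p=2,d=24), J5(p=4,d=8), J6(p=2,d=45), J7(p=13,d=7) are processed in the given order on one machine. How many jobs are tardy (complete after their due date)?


Completion vs due date:
  J1: C=3, d=41 → on time
  J2: C=8, d=21 → on time
  J3: C=20, d=15 → TARDY
  J4: C=22, d=24 → on time
  J5: C=26, d=8 → TARDY
  J6: C=28, d=45 → on time
  J7: C=41, d=7 → TARDY
Tardy jobs: J3, J5, J7
Count = 3


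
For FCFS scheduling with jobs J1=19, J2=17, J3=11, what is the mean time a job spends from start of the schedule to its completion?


Completion times:
  J1: completes at 19
  J2: completes at 36
  J3: completes at 47
Sum = 102
Average = 102/3
= 34.00


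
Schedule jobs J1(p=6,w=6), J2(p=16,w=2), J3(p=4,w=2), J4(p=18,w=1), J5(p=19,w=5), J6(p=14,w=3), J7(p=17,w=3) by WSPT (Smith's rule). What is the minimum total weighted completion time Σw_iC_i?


WSPT order (by p/w): J1 → J3 → J5 → J6 → J7 → J2 → J4
  J1: C=6, w·C=6×6=36
  J3: C=10, w·C=2×10=20
  J5: C=29, w·C=5×29=145
  J6: C=43, w·C=3×43=129
  J7: C=60, w·C=3×60=180
  J2: C=76, w·C=2×76=152
  J4: C=94, w·C=1×94=94
Σ w·C = 756
= 756


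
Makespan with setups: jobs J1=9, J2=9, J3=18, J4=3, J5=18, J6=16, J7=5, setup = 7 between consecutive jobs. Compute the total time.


Makespan = Σ processing + (n-1) × setup
= (9 + 9 + 18 + 3 + 18 + 16 + 5) + (7-1)×7
= 78 + 42
= 120 time units


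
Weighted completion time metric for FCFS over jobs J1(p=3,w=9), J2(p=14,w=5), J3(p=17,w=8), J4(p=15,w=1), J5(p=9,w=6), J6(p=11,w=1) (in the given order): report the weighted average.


Completion times:
  J1: C=3, w×C=9×3=27
  J2: C=17, w×C=5×17=85
  J3: C=34, w×C=8×34=272
  J4: C=49, w×C=1×49=49
  J5: C=58, w×C=6×58=348
  J6: C=69, w×C=1×69=69
Sum w×C = 850
Sum w = 30
Weighted avg = 850/30
= 28.33


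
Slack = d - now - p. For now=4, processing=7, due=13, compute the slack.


Slack = due - current_time - processing
= 13 - 4 - 7
= 2


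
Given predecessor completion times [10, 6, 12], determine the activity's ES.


ES = max of all predecessor completion times
Predecessors: [10, 6, 12]
ES = max(10, 6, 12)
= 12


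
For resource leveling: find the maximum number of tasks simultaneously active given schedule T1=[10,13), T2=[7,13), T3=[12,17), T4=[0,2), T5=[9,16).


Check each time point for overlaps:
  t=12: 4 tasks active (T1, T2, T3, T5)
Max concurrent = 4


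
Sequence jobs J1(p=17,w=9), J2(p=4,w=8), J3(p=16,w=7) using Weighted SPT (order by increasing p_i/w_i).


WSPT (Smith's rule): sort by p/w ascending
  J2: p/w = 4/8 = 0.500
  J1: p/w = 17/9 = 1.889
  J3: p/w = 16/7 = 2.286
Order: J2 → J1 → J3


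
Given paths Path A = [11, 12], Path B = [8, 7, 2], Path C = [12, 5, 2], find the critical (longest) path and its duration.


Path A: 11 + 12 = 23
Path B: 8 + 7 + 2 = 17
Path C: 12 + 5 + 2 = 19
Critical path = longest = max(23, 17, 19)
= 23 (Path A)


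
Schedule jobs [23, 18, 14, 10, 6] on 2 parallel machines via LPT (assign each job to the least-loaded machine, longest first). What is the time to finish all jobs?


Jobs (LPT sorted): [23, 18, 14, 10, 6]
Machines: 2
  J=23 → Machine 1 (load: 0+23=23)
  J=18 → Machine 2 (load: 0+18=18)
  J=14 → Machine 2 (load: 18+14=32)
  J=10 → Machine 1 (load: 23+10=33)
  J=6 → Machine 2 (load: 32+6=38)
Machine loads: [33, 38]
Makespan = max = 38 time units


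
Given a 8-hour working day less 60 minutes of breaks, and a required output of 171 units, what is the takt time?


Available = 8×60 - 60 = 420 min
Takt time = 420 / 171
= 2.46 min/unit


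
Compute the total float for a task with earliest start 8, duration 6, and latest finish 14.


EF = ES + duration = 8 + 6 = 14
LS = LF - duration = 14 - 6 = 8
Total Float = LF - EF = 14 - 14
(or LS - ES = 8 - 8)
= 0


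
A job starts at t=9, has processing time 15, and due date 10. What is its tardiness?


Completion = start + processing = 9 + 15 = 24
Tardiness = max(0, C - d) = max(0, 24 - 10)
= max(0, 14)
= 14


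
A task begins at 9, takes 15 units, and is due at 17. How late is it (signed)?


Completion = 9 + 15 = 24
Lateness = C - d = 24 - 17
= 7


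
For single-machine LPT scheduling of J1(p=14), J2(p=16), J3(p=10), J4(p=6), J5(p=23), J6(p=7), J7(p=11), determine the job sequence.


LPT: sort by longest processing time first
  J5: p=23
  J2: p=16
  J1: p=14
  J7: p=11
  J3: p=10
  J6: p=7
  J4: p=6
Order: J5 → J2 → J1 → J7 → J3 → J6 → J4


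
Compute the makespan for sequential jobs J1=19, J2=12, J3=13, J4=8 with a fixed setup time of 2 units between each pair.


Makespan = Σ processing + (n-1) × setup
= (19 + 12 + 13 + 8) + (4-1)×2
= 52 + 6
= 58 time units


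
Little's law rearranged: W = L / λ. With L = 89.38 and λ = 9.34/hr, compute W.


Little's law: L = λW → W = L / λ
= 89.38 / 9.34
= 9.57 hours


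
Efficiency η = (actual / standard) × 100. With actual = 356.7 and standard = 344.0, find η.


Efficiency = (actual / standard) × 100
= (356.7 / 344.0) × 100
= 103.7%


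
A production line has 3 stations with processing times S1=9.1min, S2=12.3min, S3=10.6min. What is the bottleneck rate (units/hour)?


Bottleneck = longest station time
Station times: [9.1, 12.3, 10.6]
Max = 12.3 min
Rate = 60 / 12.3
= 4.88 units/hour (bottleneck: 12.3min)


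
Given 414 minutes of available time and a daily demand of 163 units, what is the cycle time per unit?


Cycle time = available time / demand
= 414 / 163
= 2.54 min/unit


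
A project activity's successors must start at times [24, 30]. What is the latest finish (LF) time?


LF = min of all successor start times
Successors start at: [24, 30]
LF = min(24, 30)
= 24


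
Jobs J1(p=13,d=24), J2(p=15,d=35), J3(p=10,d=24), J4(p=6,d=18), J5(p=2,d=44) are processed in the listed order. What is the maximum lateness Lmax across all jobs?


Lateness per job (L = C - d):
  J1: C=13, d=24, L=-11
  J2: C=28, d=35, L=-7
  J3: C=38, d=24, L=14
  J4: C=44, d=18, L=26
  J5: C=46, d=44, L=2
Lmax = max(-11, -7, 14, 26, 2)
= 26


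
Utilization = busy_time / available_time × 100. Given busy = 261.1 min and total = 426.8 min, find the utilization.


Utilization = busy / total × 100
= 261.1 / 426.8 × 100
= 61.2%


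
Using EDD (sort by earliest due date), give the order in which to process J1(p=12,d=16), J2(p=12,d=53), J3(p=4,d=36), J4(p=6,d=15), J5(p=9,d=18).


EDD: sort by earliest due date
  J4: d=15, p=6
  J1: d=16, p=12
  J5: d=18, p=9
  J3: d=36, p=4
  J2: d=53, p=12
Order: J4 → J1 → J5 → J3 → J2


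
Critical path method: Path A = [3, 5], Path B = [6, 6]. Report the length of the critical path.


Path A: 3 + 5 = 8
Path B: 6 + 6 = 12
Critical path = longest = max(8, 12)
= 12 (Path B)


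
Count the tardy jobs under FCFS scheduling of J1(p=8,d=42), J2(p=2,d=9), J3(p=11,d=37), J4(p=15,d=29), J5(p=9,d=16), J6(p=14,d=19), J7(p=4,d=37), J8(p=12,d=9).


Completion vs due date:
  J1: C=8, d=42 → on time
  J2: C=10, d=9 → TARDY
  J3: C=21, d=37 → on time
  J4: C=36, d=29 → TARDY
  J5: C=45, d=16 → TARDY
  J6: C=59, d=19 → TARDY
  J7: C=63, d=37 → TARDY
  J8: C=75, d=9 → TARDY
Tardy jobs: J2, J4, J5, J6, J7, J8
Count = 6


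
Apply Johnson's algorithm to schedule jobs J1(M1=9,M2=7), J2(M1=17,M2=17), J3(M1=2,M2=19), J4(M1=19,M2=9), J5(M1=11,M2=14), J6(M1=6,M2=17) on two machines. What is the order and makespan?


Johnson's rule:
Group 1 (M1≤M2, sort by M1): ['J3', 'J6', 'J5', 'J2']
Group 2 (M1>M2, sort desc M2): ['J4', 'J1']
Sequence: J3 → J6 → J5 → J2 → J4 → J1
Makespan calculation:
  J3: M1 done=2, M2 done=21
  J6: M1 done=8, M2 done=38
  J5: M1 done=19, M2 done=52
  J2: M1 done=36, M2 done=69
  J4: M1 done=55, M2 done=78
  J1: M1 done=64, M2 done=85
= Sequence: J3 → J6 → J5 → J2 → J4 → J1, Makespan: 85


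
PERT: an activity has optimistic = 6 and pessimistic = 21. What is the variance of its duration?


σ² = ((p - o) / 6)² = (p - o)² / 36
= (21 - 6)² / 36
= 15² / 36
= 225 / 36
= 6.2500


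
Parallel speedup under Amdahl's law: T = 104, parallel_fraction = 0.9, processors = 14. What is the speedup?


Amdahl's law: T_p = T × ((1-p) + p/N)
= 104 × ((1-0.9) + 0.9/14)
= 104 × (0.10 + 0.0643)
= 104 × 0.1643
= 17.09
Speedup = 104/17.09
= 6.09×


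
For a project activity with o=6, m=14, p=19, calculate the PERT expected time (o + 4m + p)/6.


te = (o + 4m + p) / 6
= (6 + 4×14 + 19) / 6
= (6 + 56 + 19) / 6
= 81 / 6
= 13.50


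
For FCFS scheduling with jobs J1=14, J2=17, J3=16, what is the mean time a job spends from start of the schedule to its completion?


Completion times:
  J1: completes at 14
  J2: completes at 31
  J3: completes at 47
Sum = 92
Average = 92/3
= 30.67


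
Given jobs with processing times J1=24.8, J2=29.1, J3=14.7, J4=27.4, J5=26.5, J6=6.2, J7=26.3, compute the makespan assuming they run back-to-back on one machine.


Sequential makespan: sum all processing times
= 24.8 + 29.1 + 14.7 + 27.4 + 26.5 + 6.2 + 26.3
= 155.0 time units


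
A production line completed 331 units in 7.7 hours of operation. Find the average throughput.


Throughput = units / time
= 331 / 7.7
= 43.0 units/hour


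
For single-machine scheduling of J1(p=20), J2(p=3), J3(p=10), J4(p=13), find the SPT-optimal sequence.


SPT: sort by shortest processing time
  J2: p=3
  J3: p=10
  J4: p=13
  J1: p=20
Order: J2 → J3 → J4 → J1


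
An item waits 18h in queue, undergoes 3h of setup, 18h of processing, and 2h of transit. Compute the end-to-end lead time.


Lead time = queue + setup + processing + transit
= 18 + 3 + 18 + 2
= 41 hours


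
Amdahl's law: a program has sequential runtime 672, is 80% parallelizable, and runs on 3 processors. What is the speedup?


Amdahl's law: T_p = T × ((1-p) + p/N)
= 672 × ((1-0.8) + 0.8/3)
= 672 × (0.20 + 0.2667)
= 672 × 0.4667
= 313.60
Speedup = 672/313.60
= 2.14×


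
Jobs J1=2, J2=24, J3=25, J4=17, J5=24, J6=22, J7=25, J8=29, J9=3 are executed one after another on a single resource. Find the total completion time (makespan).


Sequential makespan: sum all processing times
= 2 + 24 + 25 + 17 + 24 + 22 + 25 + 29 + 3
= 171 time units


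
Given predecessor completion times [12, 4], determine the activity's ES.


ES = max of all predecessor completion times
Predecessors: [12, 4]
ES = max(12, 4)
= 12


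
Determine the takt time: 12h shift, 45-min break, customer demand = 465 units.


Available = 12×60 - 45 = 675 min
Takt time = 675 / 465
= 1.45 min/unit


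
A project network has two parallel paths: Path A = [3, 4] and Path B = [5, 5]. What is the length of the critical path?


Path A: 3 + 4 = 7
Path B: 5 + 5 = 10
Critical path = longest = max(7, 10)
= 10 (Path B)


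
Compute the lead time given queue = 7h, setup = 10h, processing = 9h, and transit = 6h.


Lead time = queue + setup + processing + transit
= 7 + 10 + 9 + 6
= 32 hours


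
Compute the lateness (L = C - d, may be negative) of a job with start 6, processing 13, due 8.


Completion = 6 + 13 = 19
Lateness = C - d = 19 - 8
= 11


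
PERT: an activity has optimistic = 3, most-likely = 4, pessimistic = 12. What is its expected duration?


te = (o + 4m + p) / 6
= (3 + 4×4 + 12) / 6
= (3 + 16 + 12) / 6
= 31 / 6
= 5.17


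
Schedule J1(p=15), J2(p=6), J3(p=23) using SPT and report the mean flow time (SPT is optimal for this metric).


SPT order: J2 → J1 → J3
Completion times:
  J2: C=6
  J1: C=21
  J3: C=44
Sum = 71, n = 3
Mean flow = 71/3
= 23.67


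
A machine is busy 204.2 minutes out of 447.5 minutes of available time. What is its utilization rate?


Utilization = busy / total × 100
= 204.2 / 447.5 × 100
= 45.6%
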